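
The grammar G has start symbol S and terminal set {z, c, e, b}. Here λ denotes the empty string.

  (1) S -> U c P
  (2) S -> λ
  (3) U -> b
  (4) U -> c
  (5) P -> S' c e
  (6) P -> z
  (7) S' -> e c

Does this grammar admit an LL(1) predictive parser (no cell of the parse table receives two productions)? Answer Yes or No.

Yes

FIRST(S) = {λ, b, c}
FIRST(U) = {b, c}
FIRST(P) = {e, z}
FIRST(S') = {e}
FOLLOW(S) = {$}
FOLLOW(U) = {c}
FOLLOW(P) = {$}
FOLLOW(S') = {c}
Each cell of M receives at most one production.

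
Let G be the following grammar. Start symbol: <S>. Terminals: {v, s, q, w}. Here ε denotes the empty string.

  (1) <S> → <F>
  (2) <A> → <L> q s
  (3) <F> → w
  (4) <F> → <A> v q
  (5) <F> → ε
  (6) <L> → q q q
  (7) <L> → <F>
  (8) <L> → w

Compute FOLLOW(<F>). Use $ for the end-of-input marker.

{$, q}

FIRST(<S>): from <S>→<F> we get {ε, q, w}. So FIRST(<S>) = {ε, q, w}.
FIRST(<A>): from <A>→<L> q s we get {q, w}. So FIRST(<A>) = {q, w}.
FIRST(<F>): from <F>→w we get {w}; from <F>→<A> v q we get {q, w}; from <F>→ε we get {ε}. So FIRST(<F>) = {ε, q, w}.
FIRST(<L>): from <L>→q q q we get {q}; from <L>→<F> we get {ε, q, w}; from <L>→w we get {w}. So FIRST(<L>) = {ε, q, w}.
FOLLOW(<S>) includes $ since <S> is the start symbol.
FOLLOW(<S>): <S> appears on no right-hand side. Thus FOLLOW(<S>) = {$}.
FOLLOW(<A>): in <F>→<A> v q, <A> is followed by v q with FIRST {v}. Thus FOLLOW(<A>) = {v}.
FOLLOW(<L>): in <A>→<L> q s, <L> is followed by q s with FIRST {q}. Thus FOLLOW(<L>) = {q}.
FOLLOW(<F>): in <S>→<F>, the suffix after <F> is empty, so FOLLOW(<F>) ⊇ FOLLOW(<S>) = {$}; in <L>→<F>, the suffix after <F> is empty, so FOLLOW(<F>) ⊇ FOLLOW(<L>) = {q}. Thus FOLLOW(<F>) = {$, q}.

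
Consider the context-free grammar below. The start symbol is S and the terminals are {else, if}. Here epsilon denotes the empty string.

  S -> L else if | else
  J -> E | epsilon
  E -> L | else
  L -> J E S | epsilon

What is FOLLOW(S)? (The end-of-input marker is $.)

{$, else}

FIRST(S) = {else}  (via L else if)
FIRST(J) = {epsilon, else}  (via E)
FIRST(E) = {epsilon, else}  (via L)
FIRST(L) = {epsilon, else}  (via J E S)
FOLLOW(S) includes $ since S is the start symbol.
FOLLOW(J): in L->J E S, J is followed by E S with FIRST {else}. Thus FOLLOW(J) = {else}.
FOLLOW(E): in J->E, the suffix after E is empty, so FOLLOW(E) ⊇ FOLLOW(J) = {else}; in L->J E S, E is followed by S with FIRST {else}. Thus FOLLOW(E) = {else}.
FOLLOW(L): in S->L else if, L is followed by else if with FIRST {else}; in E->L, the suffix after L is empty, so FOLLOW(L) ⊇ FOLLOW(E) = {else}. Thus FOLLOW(L) = {else}.
FOLLOW(S): in L->J E S, the suffix after S is empty, so FOLLOW(S) ⊇ FOLLOW(L) = {else}. Thus FOLLOW(S) = {$, else}.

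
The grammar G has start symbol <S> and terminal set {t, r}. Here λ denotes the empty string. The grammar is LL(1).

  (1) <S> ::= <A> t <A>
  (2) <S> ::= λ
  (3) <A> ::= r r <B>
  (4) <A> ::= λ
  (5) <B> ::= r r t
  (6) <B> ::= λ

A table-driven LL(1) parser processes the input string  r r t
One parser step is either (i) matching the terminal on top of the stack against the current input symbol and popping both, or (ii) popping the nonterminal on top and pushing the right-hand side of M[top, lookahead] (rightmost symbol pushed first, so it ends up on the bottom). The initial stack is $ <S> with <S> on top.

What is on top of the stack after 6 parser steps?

<A>

     Stack            Input    Action
  1  $ <S>            r r t $  expand <S> ::= <A> t <A>
  2  $ <A> t <A>      r r t $  expand <A> ::= r r <B>
  3  $ <A> t <B> r r  r r t $  match r
  4  $ <A> t <B> r    r t $    match r
  5  $ <A> t <B>      t $      expand <B> ::= λ
  6  $ <A> t          t $      match t
Stack after step 6: $ <A> (top = <A>).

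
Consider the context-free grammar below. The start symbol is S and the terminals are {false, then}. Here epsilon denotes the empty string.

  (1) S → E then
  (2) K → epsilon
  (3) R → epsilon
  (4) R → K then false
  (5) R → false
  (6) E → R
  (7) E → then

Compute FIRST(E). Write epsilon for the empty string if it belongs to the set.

FIRST(K) = {epsilon}
FIRST(R) = {epsilon, false, then}  (via K then false)
FIRST(E) = {epsilon, false, then}  (via R)
FIRST(S) = {false, then}  (via E then)

{epsilon, false, then}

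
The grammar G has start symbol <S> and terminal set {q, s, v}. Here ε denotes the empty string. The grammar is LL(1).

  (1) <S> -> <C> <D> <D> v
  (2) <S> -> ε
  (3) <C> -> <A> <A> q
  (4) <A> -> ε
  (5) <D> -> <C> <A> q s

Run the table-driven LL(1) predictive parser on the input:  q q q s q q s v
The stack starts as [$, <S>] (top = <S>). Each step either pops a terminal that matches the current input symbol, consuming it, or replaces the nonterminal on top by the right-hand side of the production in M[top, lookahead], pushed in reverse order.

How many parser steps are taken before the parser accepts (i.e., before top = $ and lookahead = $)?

      Stack                      Input              Action
   1  $ <S>                      q q q s q q s v $  expand <S> -> <C> <D> <D> v
   2  $ v <D> <D> <C>            q q q s q q s v $  expand <C> -> <A> <A> q
   3  $ v <D> <D> q <A> <A>      q q q s q q s v $  expand <A> -> ε
   4  $ v <D> <D> q <A>          q q q s q q s v $  expand <A> -> ε
   5  $ v <D> <D> q              q q q s q q s v $  match q
   6  $ v <D> <D>                q q s q q s v $    expand <D> -> <C> <A> q s
   7  $ v <D> s q <A> <C>        q q s q q s v $    expand <C> -> <A> <A> q
   8  $ v <D> s q <A> q <A> <A>  q q s q q s v $    expand <A> -> ε
   9  $ v <D> s q <A> q <A>      q q s q q s v $    expand <A> -> ε
  10  $ v <D> s q <A> q          q q s q q s v $    match q
  11  $ v <D> s q <A>            q s q q s v $      expand <A> -> ε
  12  $ v <D> s q                q s q q s v $      match q
  13  $ v <D> s                  s q q s v $        match s
  14  $ v <D>                    q q s v $          expand <D> -> <C> <A> q s
  15  $ v s q <A> <C>            q q s v $          expand <C> -> <A> <A> q
  16  $ v s q <A> q <A> <A>      q q s v $          expand <A> -> ε
  17  $ v s q <A> q <A>          q q s v $          expand <A> -> ε
  18  $ v s q <A> q              q q s v $          match q
  19  $ v s q <A>                q s v $            expand <A> -> ε
  20  $ v s q                    q s v $            match q
  21  $ v s                      s v $              match s
  22  $ v                        v $                match v
Accept reached after 22 steps.

22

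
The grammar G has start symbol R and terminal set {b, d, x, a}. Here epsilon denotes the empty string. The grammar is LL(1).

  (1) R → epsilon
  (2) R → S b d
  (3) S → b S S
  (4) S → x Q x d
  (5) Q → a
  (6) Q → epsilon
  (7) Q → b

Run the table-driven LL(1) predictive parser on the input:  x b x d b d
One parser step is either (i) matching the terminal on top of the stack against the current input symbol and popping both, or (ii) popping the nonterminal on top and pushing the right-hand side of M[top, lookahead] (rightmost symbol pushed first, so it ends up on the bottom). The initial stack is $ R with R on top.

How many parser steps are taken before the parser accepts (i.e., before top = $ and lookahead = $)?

9

step 1: stack=$ R  input=x b x d b d $  — expand R → S b d
step 2: stack=$ d b S  input=x b x d b d $  — expand S → x Q x d
step 3: stack=$ d b d x Q x  input=x b x d b d $  — match x
step 4: stack=$ d b d x Q  input=b x d b d $  — expand Q → b
step 5: stack=$ d b d x b  input=b x d b d $  — match b
step 6: stack=$ d b d x  input=x d b d $  — match x
step 7: stack=$ d b d  input=d b d $  — match d
step 8: stack=$ d b  input=b d $  — match b
step 9: stack=$ d  input=d $  — match d
Accept reached after 9 steps.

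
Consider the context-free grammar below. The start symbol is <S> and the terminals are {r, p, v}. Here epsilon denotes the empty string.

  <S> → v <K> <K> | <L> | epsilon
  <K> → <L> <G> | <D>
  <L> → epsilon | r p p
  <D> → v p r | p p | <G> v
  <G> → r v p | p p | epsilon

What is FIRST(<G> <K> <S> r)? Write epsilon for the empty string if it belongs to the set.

{p, r, v}

FIRST(<L>) = {epsilon, r}
FIRST(<G>) = {epsilon, p, r}
FIRST(<S>) = {epsilon, r, v}  (via <L>)
FIRST(<D>) = {p, r, v}  (via <G> v)
FIRST(<K>) = {epsilon, p, r, v}  (via <L> <G>, <D>)
FIRST(<G> <K> <S> r): take FIRST of each symbol in turn, carrying on past any symbol whose FIRST contains epsilon; result {p, r, v}.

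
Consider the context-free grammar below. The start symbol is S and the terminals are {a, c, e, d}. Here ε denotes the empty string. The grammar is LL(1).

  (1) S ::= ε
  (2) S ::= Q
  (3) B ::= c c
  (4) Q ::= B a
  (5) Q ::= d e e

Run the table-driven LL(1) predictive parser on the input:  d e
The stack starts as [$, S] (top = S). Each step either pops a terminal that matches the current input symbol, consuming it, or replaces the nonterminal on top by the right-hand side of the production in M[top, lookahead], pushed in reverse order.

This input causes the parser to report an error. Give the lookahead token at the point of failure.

$

step 1: stack=$ S  input=d e $  — expand S ::= Q
step 2: stack=$ Q  input=d e $  — expand Q ::= d e e
step 3: stack=$ e e d  input=d e $  — match d
step 4: stack=$ e e  input=e $  — match e
step 5: stack=$ e  input=$  — error: top is terminal e but lookahead is $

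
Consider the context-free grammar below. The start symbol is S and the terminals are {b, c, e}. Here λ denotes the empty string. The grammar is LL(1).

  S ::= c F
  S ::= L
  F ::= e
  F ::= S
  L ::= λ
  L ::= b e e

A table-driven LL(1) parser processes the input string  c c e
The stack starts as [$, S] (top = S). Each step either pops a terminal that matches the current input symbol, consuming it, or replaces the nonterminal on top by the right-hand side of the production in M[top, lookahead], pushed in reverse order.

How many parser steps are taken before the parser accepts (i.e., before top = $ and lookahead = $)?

     Stack  Input    Action
  1  $ S    c c e $  expand S ::= c F
  2  $ F c  c c e $  match c
  3  $ F    c e $    expand F ::= S
  4  $ S    c e $    expand S ::= c F
  5  $ F c  c e $    match c
  6  $ F    e $      expand F ::= e
  7  $ e    e $      match e
Accept reached after 7 steps.

7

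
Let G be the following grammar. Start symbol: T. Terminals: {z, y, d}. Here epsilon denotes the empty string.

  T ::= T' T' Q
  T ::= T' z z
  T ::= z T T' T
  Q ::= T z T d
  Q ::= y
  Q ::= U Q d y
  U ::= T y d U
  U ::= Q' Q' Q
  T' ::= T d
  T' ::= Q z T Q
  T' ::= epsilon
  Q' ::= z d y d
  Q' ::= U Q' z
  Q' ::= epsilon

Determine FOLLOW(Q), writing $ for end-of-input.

FIRST(T) = {y, z}  (via T' T' Q, T' z z)
FIRST(Q) = {y, z}  (via T z T d, U Q d y)
FIRST(T') = {epsilon, y, z}  (via T d, Q z T Q)
FIRST(U) = {y, z}  (via T y d U, Q' Q' Q)
FIRST(Q') = {epsilon, y, z}  (via U Q' z)
FOLLOW(T) includes $ since T is the start symbol.
FOLLOW(T): in T::=z T T' T (occurrence 1), T is followed by T' T with FIRST {y, z}; in T::=z T T' T (occurrence 2), the suffix after T is empty (adds nothing new); in Q::=T z T d (occurrence 1), T is followed by z T d with FIRST {z}; in Q::=T z T d (occurrence 2), T is followed by d with FIRST {d}; in U::=T y d U, T is followed by y d U with FIRST {y}; in T'::=T d, T is followed by d with FIRST {d}; in T'::=Q z T Q, T is followed by Q with FIRST {y, z}. Thus FOLLOW(T) = {$, d, y, z}.
FOLLOW(U): in Q::=U Q d y, U is followed by Q d y with FIRST {y, z}; in U::=T y d U, the suffix after U is empty (adds nothing new); in Q'::=U Q' z, U is followed by Q' z with FIRST {y, z}. Thus FOLLOW(U) = {y, z}.
FOLLOW(T'): in T::=T' T' Q (occurrence 1), T' is followed by T' Q with FIRST {y, z}; in T::=T' T' Q (occurrence 2), T' is followed by Q with FIRST {y, z}; in T::=T' z z, T' is followed by z z with FIRST {z}; in T::=z T T' T, T' is followed by T with FIRST {y, z}. Thus FOLLOW(T') = {y, z}.
FOLLOW(Q): in T::=T' T' Q, the suffix after Q is empty, so FOLLOW(Q) ⊇ FOLLOW(T) = {$, d, y, z}; in Q::=U Q d y, Q is followed by d y with FIRST {d}; in U::=Q' Q' Q, the suffix after Q is empty, so FOLLOW(Q) ⊇ FOLLOW(U) = {y, z}; in T'::=Q z T Q (occurrence 1), Q is followed by z T Q with FIRST {z}; in T'::=Q z T Q (occurrence 2), the suffix after Q is empty, so FOLLOW(Q) ⊇ FOLLOW(T') = {y, z}. Thus FOLLOW(Q) = {$, d, y, z}.
FOLLOW(Q'): in U::=Q' Q' Q (occurrence 1), Q' is followed by Q' Q with FIRST {y, z}; in U::=Q' Q' Q (occurrence 2), Q' is followed by Q with FIRST {y, z}; in Q'::=U Q' z, Q' is followed by z with FIRST {z}. Thus FOLLOW(Q') = {y, z}.

{$, d, y, z}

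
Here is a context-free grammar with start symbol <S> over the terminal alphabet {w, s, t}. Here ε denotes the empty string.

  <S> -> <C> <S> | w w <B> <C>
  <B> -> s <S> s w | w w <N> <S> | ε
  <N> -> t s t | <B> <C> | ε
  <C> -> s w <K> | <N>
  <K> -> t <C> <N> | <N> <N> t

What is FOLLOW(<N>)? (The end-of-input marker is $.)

{$, s, t, w}

FIRST(<B>) = {ε, s, w}
FIRST(<S>) = {s, t, w}  (via <C> <S>)
FIRST(<N>) = {ε, s, t, w}  (via <B> <C>)
FIRST(<C>) = {ε, s, t, w}  (via <N>)
FIRST(<K>) = {s, t, w}  (via <N> <N> t)
FOLLOW(<S>) includes $ since <S> is the start symbol.
FOLLOW(<S>): in <S>-><C> <S>, the suffix after <S> is empty (adds nothing new); in <B>->s <S> s w, <S> is followed by s w with FIRST {s}; in <B>->w w <N> <S>, the suffix after <S> is empty, so FOLLOW(<S>) ⊇ FOLLOW(<B>) = {$, s, t, w}. Thus FOLLOW(<S>) = {$, s, t, w}.
FOLLOW(<B>): in <S>->w w <B> <C>, <B> is followed by <C> with FIRST {ε, s, t, w}; in <S>->w w <B> <C>, the suffix after <B> is nullable, so FOLLOW(<B>) ⊇ FOLLOW(<S>) = {$, s, t, w}; in <N>-><B> <C>, <B> is followed by <C> with FIRST {ε, s, t, w}; in <N>-><B> <C>, the suffix after <B> is nullable, so FOLLOW(<B>) ⊇ FOLLOW(<N>) = {$, s, t, w}. Thus FOLLOW(<B>) = {$, s, t, w}.
FOLLOW(<N>): in <B>->w w <N> <S>, <N> is followed by <S> with FIRST {s, t, w}; in <C>-><N>, the suffix after <N> is empty, so FOLLOW(<N>) ⊇ FOLLOW(<C>) = {$, s, t, w}; in <K>->t <C> <N>, the suffix after <N> is empty, so FOLLOW(<N>) ⊇ FOLLOW(<K>) = {$, s, t, w}; in <K>-><N> <N> t (occurrence 1), <N> is followed by <N> t with FIRST {s, t, w}; in <K>-><N> <N> t (occurrence 2), <N> is followed by t with FIRST {t}. Thus FOLLOW(<N>) = {$, s, t, w}.
FOLLOW(<C>): in <S>-><C> <S>, <C> is followed by <S> with FIRST {s, t, w}; in <S>->w w <B> <C>, the suffix after <C> is empty, so FOLLOW(<C>) ⊇ FOLLOW(<S>) = {$, s, t, w}; in <N>-><B> <C>, the suffix after <C> is empty, so FOLLOW(<C>) ⊇ FOLLOW(<N>) = {$, s, t, w}; in <K>->t <C> <N>, <C> is followed by <N> with FIRST {ε, s, t, w}; in <K>->t <C> <N>, the suffix after <C> is nullable, so FOLLOW(<C>) ⊇ FOLLOW(<K>) = {$, s, t, w}. Thus FOLLOW(<C>) = {$, s, t, w}.
FOLLOW(<K>): in <C>->s w <K>, the suffix after <K> is empty, so FOLLOW(<K>) ⊇ FOLLOW(<C>) = {$, s, t, w}. Thus FOLLOW(<K>) = {$, s, t, w}.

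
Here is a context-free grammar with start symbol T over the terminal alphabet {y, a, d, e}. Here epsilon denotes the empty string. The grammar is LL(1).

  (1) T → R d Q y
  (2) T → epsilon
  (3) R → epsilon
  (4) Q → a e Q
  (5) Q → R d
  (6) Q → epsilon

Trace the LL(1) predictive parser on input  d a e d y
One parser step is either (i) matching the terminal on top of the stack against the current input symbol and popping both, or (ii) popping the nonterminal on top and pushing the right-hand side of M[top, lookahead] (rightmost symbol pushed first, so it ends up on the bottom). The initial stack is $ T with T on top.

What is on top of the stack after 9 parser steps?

y

     Stack      Input        Action
  1  $ T        d a e d y $  expand T → R d Q y
  2  $ y Q d R  d a e d y $  expand R → epsilon
  3  $ y Q d    d a e d y $  match d
  4  $ y Q      a e d y $    expand Q → a e Q
  5  $ y Q e a  a e d y $    match a
  6  $ y Q e    e d y $      match e
  7  $ y Q      d y $        expand Q → R d
  8  $ y d R    d y $        expand R → epsilon
  9  $ y d      d y $        match d
Stack after step 9: $ y (top = y).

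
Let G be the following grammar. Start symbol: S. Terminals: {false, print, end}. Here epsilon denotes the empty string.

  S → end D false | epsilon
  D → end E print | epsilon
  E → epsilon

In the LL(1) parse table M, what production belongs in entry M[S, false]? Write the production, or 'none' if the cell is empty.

FIRST(S): from S→end D false we get {end}; from S→epsilon we get {epsilon}. So FIRST(S) = {epsilon, end}.
FIRST(D): from D→end E print we get {end}; from D→epsilon we get {epsilon}. So FIRST(D) = {epsilon, end}.
FIRST(E): from E→epsilon we get {epsilon}. So FIRST(E) = {epsilon}.
FOLLOW(S) includes $ since S is the start symbol.
FOLLOW(S): S appears on no right-hand side. Thus FOLLOW(S) = {$}.
For S → end D false: FIRST(end D false) = {end}, so it goes in M[S, t] for t ∈ {end}.
For S → epsilon: FIRST(epsilon) = {epsilon}, so it goes in M[S, t] for t ∈ {}; since epsilon ∈ FIRST, also for every t ∈ FOLLOW(S) = {$}.
None of these place a production in M[S, false].

none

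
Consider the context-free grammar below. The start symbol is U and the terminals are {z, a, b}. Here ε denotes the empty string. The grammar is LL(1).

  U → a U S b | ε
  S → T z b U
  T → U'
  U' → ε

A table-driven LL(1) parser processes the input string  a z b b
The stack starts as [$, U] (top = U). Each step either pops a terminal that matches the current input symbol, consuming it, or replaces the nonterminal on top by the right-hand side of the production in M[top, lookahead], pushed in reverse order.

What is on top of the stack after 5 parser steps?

     Stack        Input      Action
  1  $ U          a z b b $  expand U → a U S b
  2  $ b S U a    a z b b $  match a
  3  $ b S U      z b b $    expand U → ε
  4  $ b S        z b b $    expand S → T z b U
  5  $ b U b z T  z b b $    expand T → U'
Stack after step 5: $ b U b z U' (top = U').

U'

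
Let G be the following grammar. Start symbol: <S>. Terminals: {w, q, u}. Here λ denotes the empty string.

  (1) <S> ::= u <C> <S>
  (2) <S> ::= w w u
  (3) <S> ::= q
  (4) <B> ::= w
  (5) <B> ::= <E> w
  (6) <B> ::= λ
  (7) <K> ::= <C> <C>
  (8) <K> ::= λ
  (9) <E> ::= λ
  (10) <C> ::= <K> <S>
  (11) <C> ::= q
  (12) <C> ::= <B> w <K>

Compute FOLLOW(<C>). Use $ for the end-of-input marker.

{q, u, w}

FIRST(<S>) = {q, u, w}
FIRST(<E>) = {λ}
FIRST(<B>) = {λ, w}  (via <E> w)
FIRST(<K>) = {λ, q, u, w}  (via <C> <C>)
FIRST(<C>) = {q, u, w}  (via <K> <S>, <B> w <K>)
FOLLOW(<S>) includes $ since <S> is the start symbol.
FOLLOW(<B>): in <C>::=<B> w <K>, <B> is followed by w <K> with FIRST {w}. Thus FOLLOW(<B>) = {w}.
FOLLOW(<E>): in <B>::=<E> w, <E> is followed by w with FIRST {w}. Thus FOLLOW(<E>) = {w}.
FOLLOW(<S>): in <S>::=u <C> <S>, the suffix after <S> is empty (adds nothing new); in <C>::=<K> <S>, the suffix after <S> is empty, so FOLLOW(<S>) ⊇ FOLLOW(<C>) = {q, u, w}. Thus FOLLOW(<S>) = {$, q, u, w}.
FOLLOW(<K>): in <C>::=<K> <S>, <K> is followed by <S> with FIRST {q, u, w}; in <C>::=<B> w <K>, the suffix after <K> is empty, so FOLLOW(<K>) ⊇ FOLLOW(<C>) = {q, u, w}. Thus FOLLOW(<K>) = {q, u, w}.
FOLLOW(<C>): in <S>::=u <C> <S>, <C> is followed by <S> with FIRST {q, u, w}; in <K>::=<C> <C> (occurrence 1), <C> is followed by <C> with FIRST {q, u, w}; in <K>::=<C> <C> (occurrence 2), the suffix after <C> is empty, so FOLLOW(<C>) ⊇ FOLLOW(<K>) = {q, u, w}. Thus FOLLOW(<C>) = {q, u, w}.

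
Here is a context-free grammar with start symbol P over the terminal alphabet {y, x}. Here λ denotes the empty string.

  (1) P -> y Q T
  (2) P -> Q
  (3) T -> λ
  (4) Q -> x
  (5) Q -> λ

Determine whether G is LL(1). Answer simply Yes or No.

Yes

FIRST(P) = {λ, x, y}
FIRST(T) = {λ}
FIRST(Q) = {λ, x}
FOLLOW(P) = {$}
FOLLOW(T) = {$}
FOLLOW(Q) = {$}
Each cell of M receives at most one production.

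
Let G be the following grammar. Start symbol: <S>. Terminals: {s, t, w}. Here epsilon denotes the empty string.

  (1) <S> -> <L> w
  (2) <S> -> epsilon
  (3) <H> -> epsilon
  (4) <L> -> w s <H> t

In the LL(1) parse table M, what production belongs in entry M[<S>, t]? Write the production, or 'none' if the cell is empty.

FIRST(<H>) = {epsilon}
FIRST(<L>) = {w}
FIRST(<S>) = {epsilon, w}  (via <L> w)
FOLLOW(<S>) includes $ since <S> is the start symbol.
FOLLOW(<S>): <S> appears on no right-hand side. Thus FOLLOW(<S>) = {$}.
For <S> -> <L> w: FIRST(<L> w) = {w}, so it goes in M[<S>, t] for t ∈ {w}.
For <S> -> epsilon: FIRST(epsilon) = {epsilon}, so it goes in M[<S>, t] for t ∈ {}; since epsilon ∈ FIRST, also for every t ∈ FOLLOW(<S>) = {$}.
None of these place a production in M[<S>, t].

none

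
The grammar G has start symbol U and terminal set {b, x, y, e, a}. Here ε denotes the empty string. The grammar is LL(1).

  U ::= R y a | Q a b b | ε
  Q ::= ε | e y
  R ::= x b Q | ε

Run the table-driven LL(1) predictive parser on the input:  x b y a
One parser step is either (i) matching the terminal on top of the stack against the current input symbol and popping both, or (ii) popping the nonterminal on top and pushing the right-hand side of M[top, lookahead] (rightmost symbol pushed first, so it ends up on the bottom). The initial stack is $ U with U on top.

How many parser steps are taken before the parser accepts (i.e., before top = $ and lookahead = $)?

     Stack        Input      Action
  1  $ U          x b y a $  expand U ::= R y a
  2  $ a y R      x b y a $  expand R ::= x b Q
  3  $ a y Q b x  x b y a $  match x
  4  $ a y Q b    b y a $    match b
  5  $ a y Q      y a $      expand Q ::= ε
  6  $ a y        y a $      match y
  7  $ a          a $        match a
Accept reached after 7 steps.

7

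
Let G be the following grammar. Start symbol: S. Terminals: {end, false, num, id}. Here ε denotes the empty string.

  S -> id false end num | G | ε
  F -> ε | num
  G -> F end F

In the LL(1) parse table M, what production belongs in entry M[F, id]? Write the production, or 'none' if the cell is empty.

FIRST(F) = {ε, num}
FIRST(G) = {end, num}  (via F end F)
FIRST(S) = {ε, end, id, num}  (via G)
FOLLOW(S) includes $ since S is the start symbol.
FOLLOW(G): in S->G, the suffix after G is empty, so FOLLOW(G) ⊇ FOLLOW(S) = {$}. Thus FOLLOW(G) = {$}.
FOLLOW(F): in G->F end F (occurrence 1), F is followed by end F with FIRST {end}; in G->F end F (occurrence 2), the suffix after F is empty, so FOLLOW(F) ⊇ FOLLOW(G) = {$}. Thus FOLLOW(F) = {$, end}.
For F -> ε: FIRST(ε) = {ε}, so it goes in M[F, t] for t ∈ {}; since ε ∈ FIRST, also for every t ∈ FOLLOW(F) = {$, end}.
For F -> num: FIRST(num) = {num}, so it goes in M[F, t] for t ∈ {num}.
None of these place a production in M[F, id].

none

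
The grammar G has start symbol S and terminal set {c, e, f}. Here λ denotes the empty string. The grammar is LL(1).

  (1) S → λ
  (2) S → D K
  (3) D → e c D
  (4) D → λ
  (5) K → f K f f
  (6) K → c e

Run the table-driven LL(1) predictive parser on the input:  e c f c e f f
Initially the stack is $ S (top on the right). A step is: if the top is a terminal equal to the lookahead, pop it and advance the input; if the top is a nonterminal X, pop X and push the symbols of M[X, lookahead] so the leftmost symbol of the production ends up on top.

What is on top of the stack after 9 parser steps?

e

step 1: stack=$ S  input=e c f c e f f $  — expand S → D K
step 2: stack=$ K D  input=e c f c e f f $  — expand D → e c D
step 3: stack=$ K D c e  input=e c f c e f f $  — match e
step 4: stack=$ K D c  input=c f c e f f $  — match c
step 5: stack=$ K D  input=f c e f f $  — expand D → λ
step 6: stack=$ K  input=f c e f f $  — expand K → f K f f
step 7: stack=$ f f K f  input=f c e f f $  — match f
step 8: stack=$ f f K  input=c e f f $  — expand K → c e
step 9: stack=$ f f e c  input=c e f f $  — match c
Stack after step 9: $ f f e (top = e).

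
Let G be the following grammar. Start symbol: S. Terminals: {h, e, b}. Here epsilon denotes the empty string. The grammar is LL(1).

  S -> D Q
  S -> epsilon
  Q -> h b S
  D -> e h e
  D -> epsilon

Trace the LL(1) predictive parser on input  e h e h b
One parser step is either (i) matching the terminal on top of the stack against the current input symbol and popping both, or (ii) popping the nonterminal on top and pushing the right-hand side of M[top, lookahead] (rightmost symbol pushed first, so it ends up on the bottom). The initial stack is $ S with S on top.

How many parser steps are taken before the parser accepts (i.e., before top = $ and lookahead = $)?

step 1: stack=$ S  input=e h e h b $  — expand S -> D Q
step 2: stack=$ Q D  input=e h e h b $  — expand D -> e h e
step 3: stack=$ Q e h e  input=e h e h b $  — match e
step 4: stack=$ Q e h  input=h e h b $  — match h
step 5: stack=$ Q e  input=e h b $  — match e
step 6: stack=$ Q  input=h b $  — expand Q -> h b S
step 7: stack=$ S b h  input=h b $  — match h
step 8: stack=$ S b  input=b $  — match b
step 9: stack=$ S  input=$  — expand S -> epsilon
Accept reached after 9 steps.

9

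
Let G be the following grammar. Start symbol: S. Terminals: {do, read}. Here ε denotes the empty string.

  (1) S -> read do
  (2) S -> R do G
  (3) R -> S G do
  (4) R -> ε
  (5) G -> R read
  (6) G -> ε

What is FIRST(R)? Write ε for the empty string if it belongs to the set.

{ε, do, read}

FIRST(S): from S->read do we get {read}; from S->R do G we get {do, read}. So FIRST(S) = {do, read}.
FIRST(R): from R->S G do we get {do, read}; from R->ε we get {ε}. So FIRST(R) = {ε, do, read}.
FIRST(G): from G->R read we get {do, read}; from G->ε we get {ε}. So FIRST(G) = {ε, do, read}.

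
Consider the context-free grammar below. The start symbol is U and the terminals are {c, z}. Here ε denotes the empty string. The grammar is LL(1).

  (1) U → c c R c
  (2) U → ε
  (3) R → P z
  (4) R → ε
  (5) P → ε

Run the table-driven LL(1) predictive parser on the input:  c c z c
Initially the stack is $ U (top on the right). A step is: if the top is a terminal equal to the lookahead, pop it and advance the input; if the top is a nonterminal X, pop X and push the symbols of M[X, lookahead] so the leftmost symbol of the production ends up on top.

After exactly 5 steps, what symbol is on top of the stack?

step 1: stack=$ U  input=c c z c $  — expand U → c c R c
step 2: stack=$ c R c c  input=c c z c $  — match c
step 3: stack=$ c R c  input=c z c $  — match c
step 4: stack=$ c R  input=z c $  — expand R → P z
step 5: stack=$ c z P  input=z c $  — expand P → ε
Stack after step 5: $ c z (top = z).

z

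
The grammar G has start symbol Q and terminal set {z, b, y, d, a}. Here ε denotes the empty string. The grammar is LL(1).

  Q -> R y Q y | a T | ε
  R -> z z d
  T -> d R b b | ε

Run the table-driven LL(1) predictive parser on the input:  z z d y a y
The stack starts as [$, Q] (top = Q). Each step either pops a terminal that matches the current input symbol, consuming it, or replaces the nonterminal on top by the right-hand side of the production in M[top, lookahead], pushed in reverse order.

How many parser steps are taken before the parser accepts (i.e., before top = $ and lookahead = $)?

      Stack          Input          Action
   1  $ Q            z z d y a y $  expand Q -> R y Q y
   2  $ y Q y R      z z d y a y $  expand R -> z z d
   3  $ y Q y d z z  z z d y a y $  match z
   4  $ y Q y d z    z d y a y $    match z
   5  $ y Q y d      d y a y $      match d
   6  $ y Q y        y a y $        match y
   7  $ y Q          a y $          expand Q -> a T
   8  $ y T a        a y $          match a
   9  $ y T          y $            expand T -> ε
  10  $ y            y $            match y
Accept reached after 10 steps.

10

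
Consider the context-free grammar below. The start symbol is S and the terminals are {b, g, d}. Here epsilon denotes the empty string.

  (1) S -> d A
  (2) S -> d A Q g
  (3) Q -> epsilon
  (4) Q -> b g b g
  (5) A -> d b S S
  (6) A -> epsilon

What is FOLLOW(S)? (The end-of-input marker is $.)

{$, b, d, g}

FIRST(S) = {d}
FIRST(Q) = {epsilon, b}
FIRST(A) = {epsilon, d}
FOLLOW(S) includes $ since S is the start symbol.
FOLLOW(Q): in S->d A Q g, Q is followed by g with FIRST {g}. Thus FOLLOW(Q) = {g}.
FOLLOW(S): in A->d b S S (occurrence 1), S is followed by S with FIRST {d}; in A->d b S S (occurrence 2), the suffix after S is empty, so FOLLOW(S) ⊇ FOLLOW(A) = {$, b, d, g}. Thus FOLLOW(S) = {$, b, d, g}.
FOLLOW(A): in S->d A, the suffix after A is empty, so FOLLOW(A) ⊇ FOLLOW(S) = {$, b, d, g}; in S->d A Q g, A is followed by Q g with FIRST {b, g}. Thus FOLLOW(A) = {$, b, d, g}.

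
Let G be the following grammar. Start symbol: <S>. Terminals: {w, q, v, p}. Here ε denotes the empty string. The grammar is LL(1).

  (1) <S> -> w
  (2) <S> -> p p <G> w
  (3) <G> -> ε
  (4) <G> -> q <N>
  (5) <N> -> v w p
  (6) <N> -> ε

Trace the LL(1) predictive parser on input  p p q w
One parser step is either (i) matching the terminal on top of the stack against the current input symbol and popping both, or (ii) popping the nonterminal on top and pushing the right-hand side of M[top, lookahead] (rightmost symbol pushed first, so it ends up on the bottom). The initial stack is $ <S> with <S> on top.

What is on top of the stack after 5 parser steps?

<N>

step 1: stack=$ <S>  input=p p q w $  — expand <S> -> p p <G> w
step 2: stack=$ w <G> p p  input=p p q w $  — match p
step 3: stack=$ w <G> p  input=p q w $  — match p
step 4: stack=$ w <G>  input=q w $  — expand <G> -> q <N>
step 5: stack=$ w <N> q  input=q w $  — match q
Stack after step 5: $ w <N> (top = <N>).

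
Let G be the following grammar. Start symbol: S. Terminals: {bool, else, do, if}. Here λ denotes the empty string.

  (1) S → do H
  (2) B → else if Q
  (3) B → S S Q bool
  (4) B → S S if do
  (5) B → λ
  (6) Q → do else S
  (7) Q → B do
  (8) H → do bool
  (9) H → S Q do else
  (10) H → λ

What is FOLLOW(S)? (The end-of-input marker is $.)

{$, bool, do, else, if}

FIRST(S) = {do}
FIRST(B) = {λ, do, else}  (via S S Q bool, S S if do)
FIRST(H) = {λ, do}  (via S Q do else)
FIRST(Q) = {do, else}  (via B do)
FOLLOW(S) includes $ since S is the start symbol.
FOLLOW(B): in Q→B do, B is followed by do with FIRST {do}. Thus FOLLOW(B) = {do}.
FOLLOW(Q): in B→else if Q, the suffix after Q is empty, so FOLLOW(Q) ⊇ FOLLOW(B) = {do}; in B→S S Q bool, Q is followed by bool with FIRST {bool}; in H→S Q do else, Q is followed by do else with FIRST {do}. Thus FOLLOW(Q) = {bool, do}.
FOLLOW(S): in B→S S Q bool (occurrence 1), S is followed by S Q bool with FIRST {do}; in B→S S Q bool (occurrence 2), S is followed by Q bool with FIRST {do, else}; in B→S S if do (occurrence 1), S is followed by S if do with FIRST {do}; in B→S S if do (occurrence 2), S is followed by if do with FIRST {if}; in Q→do else S, the suffix after S is empty, so FOLLOW(S) ⊇ FOLLOW(Q) = {bool, do}; in H→S Q do else, S is followed by Q do else with FIRST {do, else}. Thus FOLLOW(S) = {$, bool, do, else, if}.
FOLLOW(H): in S→do H, the suffix after H is empty, so FOLLOW(H) ⊇ FOLLOW(S) = {$, bool, do, else, if}. Thus FOLLOW(H) = {$, bool, do, else, if}.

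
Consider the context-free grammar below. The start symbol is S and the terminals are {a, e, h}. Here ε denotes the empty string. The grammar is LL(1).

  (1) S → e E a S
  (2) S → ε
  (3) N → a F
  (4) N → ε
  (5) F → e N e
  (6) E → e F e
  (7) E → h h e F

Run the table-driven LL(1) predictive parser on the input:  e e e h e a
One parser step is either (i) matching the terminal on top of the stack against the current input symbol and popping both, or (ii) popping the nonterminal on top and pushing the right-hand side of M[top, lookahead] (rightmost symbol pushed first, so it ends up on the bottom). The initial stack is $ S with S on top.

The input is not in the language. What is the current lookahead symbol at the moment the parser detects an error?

     Stack          Input          Action
  1  $ S            e e e h e a $  expand S → e E a S
  2  $ S a E e      e e e h e a $  match e
  3  $ S a E        e e h e a $    expand E → e F e
  4  $ S a e F e    e e h e a $    match e
  5  $ S a e F      e h e a $      expand F → e N e
  6  $ S a e e N e  e h e a $      match e
  7  $ S a e e N    h e a $        error: M[N, h] is empty

h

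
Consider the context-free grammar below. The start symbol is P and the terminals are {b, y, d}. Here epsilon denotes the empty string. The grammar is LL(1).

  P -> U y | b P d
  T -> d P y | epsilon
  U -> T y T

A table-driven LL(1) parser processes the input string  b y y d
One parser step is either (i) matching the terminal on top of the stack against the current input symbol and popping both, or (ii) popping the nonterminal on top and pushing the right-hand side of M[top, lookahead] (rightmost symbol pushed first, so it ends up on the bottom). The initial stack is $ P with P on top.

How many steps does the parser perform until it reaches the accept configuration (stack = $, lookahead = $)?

9

step 1: stack=$ P  input=b y y d $  — expand P -> b P d
step 2: stack=$ d P b  input=b y y d $  — match b
step 3: stack=$ d P  input=y y d $  — expand P -> U y
step 4: stack=$ d y U  input=y y d $  — expand U -> T y T
step 5: stack=$ d y T y T  input=y y d $  — expand T -> epsilon
step 6: stack=$ d y T y  input=y y d $  — match y
step 7: stack=$ d y T  input=y d $  — expand T -> epsilon
step 8: stack=$ d y  input=y d $  — match y
step 9: stack=$ d  input=d $  — match d
Accept reached after 9 steps.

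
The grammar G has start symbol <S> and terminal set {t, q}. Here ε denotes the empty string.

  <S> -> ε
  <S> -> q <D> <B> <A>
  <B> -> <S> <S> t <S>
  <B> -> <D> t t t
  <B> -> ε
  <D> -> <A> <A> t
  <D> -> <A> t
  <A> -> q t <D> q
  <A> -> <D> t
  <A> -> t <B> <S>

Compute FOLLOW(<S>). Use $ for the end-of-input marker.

{$, q, t}

FIRST(<S>): from <S>->ε we get {ε}; from <S>->q <D> <B> <A> we get {q}. So FIRST(<S>) = {ε, q}.
FIRST(<B>): from <B>-><S> <S> t <S> we get {q, t}; from <B>-><D> t t t we get {q, t}; from <B>->ε we get {ε}. So FIRST(<B>) = {ε, q, t}.
FIRST(<D>): from <D>-><A> <A> t we get {q, t}; from <D>-><A> t we get {q, t}. So FIRST(<D>) = {q, t}.
FIRST(<A>): from <A>->q t <D> q we get {q}; from <A>-><D> t we get {q, t}; from <A>->t <B> <S> we get {t}. So FIRST(<A>) = {q, t}.
FOLLOW(<S>) includes $ since <S> is the start symbol.
FOLLOW(<D>): in <S>->q <D> <B> <A>, <D> is followed by <B> <A> with FIRST {q, t}; in <B>-><D> t t t, <D> is followed by t t t with FIRST {t}; in <A>->q t <D> q, <D> is followed by q with FIRST {q}; in <A>-><D> t, <D> is followed by t with FIRST {t}. Thus FOLLOW(<D>) = {q, t}.
FOLLOW(<S>): in <B>-><S> <S> t <S> (occurrence 1), <S> is followed by <S> t <S> with FIRST {q, t}; in <B>-><S> <S> t <S> (occurrence 2), <S> is followed by t <S> with FIRST {t}; in <B>-><S> <S> t <S> (occurrence 3), the suffix after <S> is empty, so FOLLOW(<S>) ⊇ FOLLOW(<B>) = {$, q, t}; in <A>->t <B> <S>, the suffix after <S> is empty, so FOLLOW(<S>) ⊇ FOLLOW(<A>) = {$, q, t}. Thus FOLLOW(<S>) = {$, q, t}.
FOLLOW(<A>): in <S>->q <D> <B> <A>, the suffix after <A> is empty, so FOLLOW(<A>) ⊇ FOLLOW(<S>) = {$, q, t}; in <D>-><A> <A> t (occurrence 1), <A> is followed by <A> t with FIRST {q, t}; in <D>-><A> <A> t (occurrence 2), <A> is followed by t with FIRST {t}; in <D>-><A> t, <A> is followed by t with FIRST {t}. Thus FOLLOW(<A>) = {$, q, t}.
FOLLOW(<B>): in <S>->q <D> <B> <A>, <B> is followed by <A> with FIRST {q, t}; in <A>->t <B> <S>, <B> is followed by <S> with FIRST {ε, q}; in <A>->t <B> <S>, the suffix after <B> is nullable, so FOLLOW(<B>) ⊇ FOLLOW(<A>) = {$, q, t}. Thus FOLLOW(<B>) = {$, q, t}.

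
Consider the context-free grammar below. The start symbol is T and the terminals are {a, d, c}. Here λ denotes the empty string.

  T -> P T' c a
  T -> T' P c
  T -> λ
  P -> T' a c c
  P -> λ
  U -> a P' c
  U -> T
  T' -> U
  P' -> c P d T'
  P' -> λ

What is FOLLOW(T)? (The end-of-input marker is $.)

FIRST(P') = {λ, c}
FIRST(T) = {λ, a, c}  (via P T' c a, T' P c)
FIRST(U) = {λ, a, c}  (via T)
FIRST(T') = {λ, a, c}  (via U)
FIRST(P) = {λ, a, c}  (via T' a c c)
FOLLOW(T) includes $ since T is the start symbol.
FOLLOW(P): in T->P T' c a, P is followed by T' c a with FIRST {a, c}; in T->T' P c, P is followed by c with FIRST {c}; in P'->c P d T', P is followed by d T' with FIRST {d}. Thus FOLLOW(P) = {a, c, d}.
FOLLOW(P'): in U->a P' c, P' is followed by c with FIRST {c}. Thus FOLLOW(P') = {c}.
FOLLOW(T'): in T->P T' c a, T' is followed by c a with FIRST {c}; in T->T' P c, T' is followed by P c with FIRST {a, c}; in P->T' a c c, T' is followed by a c c with FIRST {a}; in P'->c P d T', the suffix after T' is empty, so FOLLOW(T') ⊇ FOLLOW(P') = {c}. Thus FOLLOW(T') = {a, c}.
FOLLOW(U): in T'->U, the suffix after U is empty, so FOLLOW(U) ⊇ FOLLOW(T') = {a, c}. Thus FOLLOW(U) = {a, c}.
FOLLOW(T): in U->T, the suffix after T is empty, so FOLLOW(T) ⊇ FOLLOW(U) = {a, c}. Thus FOLLOW(T) = {$, a, c}.

{$, a, c}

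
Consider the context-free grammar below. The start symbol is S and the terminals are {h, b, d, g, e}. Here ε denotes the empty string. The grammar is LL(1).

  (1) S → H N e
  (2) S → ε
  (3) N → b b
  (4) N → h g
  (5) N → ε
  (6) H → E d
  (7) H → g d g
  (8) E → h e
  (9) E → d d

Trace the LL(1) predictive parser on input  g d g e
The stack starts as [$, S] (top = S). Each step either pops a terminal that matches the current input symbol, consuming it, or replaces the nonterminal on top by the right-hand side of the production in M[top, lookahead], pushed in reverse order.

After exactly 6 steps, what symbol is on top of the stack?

e

     Stack        Input      Action
  1  $ S          g d g e $  expand S → H N e
  2  $ e N H      g d g e $  expand H → g d g
  3  $ e N g d g  g d g e $  match g
  4  $ e N g d    d g e $    match d
  5  $ e N g      g e $      match g
  6  $ e N        e $        expand N → ε
Stack after step 6: $ e (top = e).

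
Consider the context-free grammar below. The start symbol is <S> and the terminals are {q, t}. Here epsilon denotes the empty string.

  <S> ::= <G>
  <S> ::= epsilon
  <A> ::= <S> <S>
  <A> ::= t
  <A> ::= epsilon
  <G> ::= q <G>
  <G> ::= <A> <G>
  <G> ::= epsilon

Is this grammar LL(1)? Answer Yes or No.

FIRST(<S>) = {epsilon, q, t}
FIRST(<A>) = {epsilon, q, t}
FIRST(<G>) = {epsilon, q, t}
FOLLOW(<S>) = {$, q, t}
FOLLOW(<A>) = {$, q, t}
FOLLOW(<G>) = {$, q, t}
Cell M[<A>, $] receives both <A> ::= <S> <S> and <A> ::= epsilon — the grammar is not LL(1).

No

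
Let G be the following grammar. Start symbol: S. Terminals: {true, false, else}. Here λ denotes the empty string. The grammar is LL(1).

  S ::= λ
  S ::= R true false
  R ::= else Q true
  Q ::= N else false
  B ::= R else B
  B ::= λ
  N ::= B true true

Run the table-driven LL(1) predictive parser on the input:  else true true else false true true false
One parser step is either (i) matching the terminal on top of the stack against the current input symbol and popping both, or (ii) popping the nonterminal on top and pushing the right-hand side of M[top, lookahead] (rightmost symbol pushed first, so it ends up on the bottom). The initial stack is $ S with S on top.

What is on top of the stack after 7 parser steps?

true

     Stack                                     Input                                        Action
  1  $ S                                       else true true else false true true false $  expand S ::= R true false
  2  $ false true R                            else true true else false true true false $  expand R ::= else Q true
  3  $ false true true Q else                  else true true else false true true false $  match else
  4  $ false true true Q                       true true else false true true false $       expand Q ::= N else false
  5  $ false true true false else N            true true else false true true false $       expand N ::= B true true
  6  $ false true true false else true true B  true true else false true true false $       expand B ::= λ
  7  $ false true true false else true true    true true else false true true false $       match true
Stack after step 7: $ false true true false else true (top = true).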